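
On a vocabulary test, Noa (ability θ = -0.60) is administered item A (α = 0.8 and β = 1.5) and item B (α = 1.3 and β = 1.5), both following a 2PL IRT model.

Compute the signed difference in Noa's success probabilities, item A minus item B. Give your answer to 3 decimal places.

P(θ) = 1 / (1 + exp(−α(θ − β)))
P_A = 0.1571
P_B = 0.0612
P_A − P_B = 0.0959

0.096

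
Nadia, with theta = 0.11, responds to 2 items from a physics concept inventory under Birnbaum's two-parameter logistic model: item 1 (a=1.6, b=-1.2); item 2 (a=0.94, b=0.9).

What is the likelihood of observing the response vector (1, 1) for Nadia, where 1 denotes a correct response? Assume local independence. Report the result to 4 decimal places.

0.2871

P(theta) = 1 / (1 + exp(−a(theta − b)))
P_1 = 1/(1+e^{-2.0960}) = 0.8905
P_2 = 1/(1+e^{0.7426}) = 0.3224
L = P_1 × P_2 = 0.8905 × 0.3224 = 0.28713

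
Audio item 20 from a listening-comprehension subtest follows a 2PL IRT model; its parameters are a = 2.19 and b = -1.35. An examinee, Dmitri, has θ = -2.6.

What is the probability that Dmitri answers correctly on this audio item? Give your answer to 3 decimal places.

0.061

P(θ) = 1 / (1 + exp(−a(θ − b)))
Exponent: 2.19 × (-2.6 − (-1.35)) = -2.7375
1/(1 + e^{2.7375}) = 0.0608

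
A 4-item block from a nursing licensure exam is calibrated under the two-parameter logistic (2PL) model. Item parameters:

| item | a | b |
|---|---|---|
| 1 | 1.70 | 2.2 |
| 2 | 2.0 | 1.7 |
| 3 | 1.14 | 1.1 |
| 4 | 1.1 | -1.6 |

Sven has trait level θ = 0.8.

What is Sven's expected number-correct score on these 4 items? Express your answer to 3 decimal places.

P(θ) = 1 / (1 + exp(−a(θ − b)))
P_1 = 1/(1+e^{2.3800}) = 0.0847
P_2 = 1/(1+e^{1.8000}) = 0.1419
P_3 = 1/(1+e^{0.3420}) = 0.4153
P_4 = 1/(1+e^{-2.6400}) = 0.9334
E[score] = 0.0847 + 0.1419 + 0.4153 + 0.9334 = 1.5753

1.575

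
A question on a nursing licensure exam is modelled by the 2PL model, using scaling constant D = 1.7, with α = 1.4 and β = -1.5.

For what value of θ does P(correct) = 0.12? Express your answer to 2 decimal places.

-2.34

P(θ) = 1 / (1 + exp(−D·α(θ − β)))
logit = ln(0.1200/0.8800) = -1.9924
θ = β + logit/(1.7·α) = -1.5 + (-1.9924)/2.3800 = -2.3372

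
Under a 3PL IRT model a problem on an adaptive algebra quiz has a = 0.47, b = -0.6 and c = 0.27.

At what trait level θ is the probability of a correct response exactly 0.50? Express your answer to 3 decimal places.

-2.252

P(θ) = c + (1 − c) · 1 / (1 + exp(−a(θ − b)))
Remove guessing floor: (0.50 − 0.27)/(1 − 0.27) = 0.3151
logit = ln(0.3151/0.6849) = -0.7765
θ = b + logit/(a) = -0.6 + (-0.7765)/0.4700 = -2.2522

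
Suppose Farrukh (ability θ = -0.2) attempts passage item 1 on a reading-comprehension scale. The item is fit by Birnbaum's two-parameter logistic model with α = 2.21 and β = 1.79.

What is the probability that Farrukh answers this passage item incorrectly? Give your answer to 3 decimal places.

0.988

P(θ) = 1 / (1 + exp(−α(θ − β)))
Exponent: 2.21 × (-0.2 − 1.79) = -4.3979
1/(1 + e^{4.3979}) = 0.0122
P(incorrect) = 1 − 0.0122 = 0.9878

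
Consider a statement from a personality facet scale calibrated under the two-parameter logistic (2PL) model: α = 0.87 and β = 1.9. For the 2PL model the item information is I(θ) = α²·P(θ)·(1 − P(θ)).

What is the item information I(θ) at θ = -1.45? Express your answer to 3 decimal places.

0.037

P = 1/(1+e^{2.9145}) = 0.0514
P(1−P) = 0.0514 × 0.9486 = 0.0488
I = α² × P(1−P) = 0.87² × 0.0488 = 0.03693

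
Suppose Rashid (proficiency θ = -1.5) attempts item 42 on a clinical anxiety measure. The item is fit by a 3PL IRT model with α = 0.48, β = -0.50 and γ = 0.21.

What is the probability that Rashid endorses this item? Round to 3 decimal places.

P(θ) = γ + (1 − γ) · 1 / (1 + exp(−α(θ − β)))
Exponent: 0.48 × (-1.5 − (-0.50)) = -0.4800
1/(1 + e^{0.4800}) = 0.3823
P = 0.21 + 0.79 × 0.3823 = 0.5120

0.512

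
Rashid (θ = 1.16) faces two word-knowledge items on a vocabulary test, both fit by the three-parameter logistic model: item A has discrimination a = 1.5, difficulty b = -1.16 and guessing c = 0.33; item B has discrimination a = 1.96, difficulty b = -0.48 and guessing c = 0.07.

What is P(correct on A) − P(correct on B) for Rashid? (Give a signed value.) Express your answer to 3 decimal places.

P(θ) = c + (1 − c) · 1 / (1 + exp(−a(θ − b)))
P_A = 0.9800
P_B = 0.9641
P_A − P_B = 0.0159

0.016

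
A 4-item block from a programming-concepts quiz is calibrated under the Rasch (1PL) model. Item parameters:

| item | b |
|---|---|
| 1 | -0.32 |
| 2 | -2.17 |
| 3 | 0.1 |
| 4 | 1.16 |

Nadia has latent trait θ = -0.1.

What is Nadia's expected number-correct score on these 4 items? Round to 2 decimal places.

2.11

P(θ) = 1 / (1 + exp(−(θ − b)))
P_1 = 1/(1+e^{-0.2200}) = 0.5548
P_2 = 1/(1+e^{-2.0700}) = 0.8880
P_3 = 1/(1+e^{0.2000}) = 0.4502
P_4 = 1/(1+e^{1.2600}) = 0.2210
E[score] = 0.5548 + 0.8880 + 0.4502 + 0.2210 = 2.1139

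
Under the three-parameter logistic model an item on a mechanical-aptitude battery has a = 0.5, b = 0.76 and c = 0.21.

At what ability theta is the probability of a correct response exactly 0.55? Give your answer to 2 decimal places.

0.20

P(theta) = c + (1 − c) · 1 / (1 + exp(−a(theta − b)))
Remove guessing floor: (0.55 − 0.21)/(1 − 0.21) = 0.4304
logit = ln(0.4304/0.5696) = -0.2803
theta = b + logit/(a) = 0.76 + (-0.2803)/0.5000 = 0.1994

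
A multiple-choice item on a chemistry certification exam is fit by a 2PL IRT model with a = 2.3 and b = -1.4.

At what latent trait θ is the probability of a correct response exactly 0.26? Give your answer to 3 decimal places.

-1.855

P(θ) = 1 / (1 + exp(−a(θ − b)))
logit = ln(0.2600/0.7400) = -1.0460
θ = b + logit/(a) = -1.4 + (-1.0460)/2.3000 = -1.8548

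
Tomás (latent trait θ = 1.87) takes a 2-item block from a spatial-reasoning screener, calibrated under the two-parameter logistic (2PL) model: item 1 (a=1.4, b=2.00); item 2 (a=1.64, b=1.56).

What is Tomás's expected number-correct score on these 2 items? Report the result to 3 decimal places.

P(θ) = 1 / (1 + exp(−a(θ − b)))
P_1 = 1/(1+e^{0.1820}) = 0.4546
P_2 = 1/(1+e^{-0.5084}) = 0.6244
E[score] = 0.4546 + 0.6244 = 1.0791

1.079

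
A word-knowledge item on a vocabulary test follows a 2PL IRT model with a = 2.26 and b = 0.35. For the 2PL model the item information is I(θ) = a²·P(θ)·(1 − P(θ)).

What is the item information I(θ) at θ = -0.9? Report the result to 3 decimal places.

0.270

P = 1/(1+e^{2.8250}) = 0.0560
P(1−P) = 0.0560 × 0.9440 = 0.0529
I = a² × P(1−P) = 2.26² × 0.0529 = 0.26995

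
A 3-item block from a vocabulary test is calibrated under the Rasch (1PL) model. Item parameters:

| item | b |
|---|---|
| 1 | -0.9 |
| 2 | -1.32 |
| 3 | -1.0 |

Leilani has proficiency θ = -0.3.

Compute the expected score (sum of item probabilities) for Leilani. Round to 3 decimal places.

2.049

P(θ) = 1 / (1 + exp(−(θ − b)))
P_1 = 1/(1+e^{-0.6000}) = 0.6457
P_2 = 1/(1+e^{-1.0200}) = 0.7350
P_3 = 1/(1+e^{-0.7000}) = 0.6682
E[score] = 0.6457 + 0.7350 + 0.6682 = 2.0488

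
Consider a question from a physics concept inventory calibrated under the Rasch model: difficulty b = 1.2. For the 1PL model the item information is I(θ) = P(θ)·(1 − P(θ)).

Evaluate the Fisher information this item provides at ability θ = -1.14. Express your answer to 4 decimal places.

P = 1/(1+e^{2.3400}) = 0.0879
P(1−P) = 0.0879 × 0.9121 = 0.0801
I = P(1−P) = 0.08014

0.0801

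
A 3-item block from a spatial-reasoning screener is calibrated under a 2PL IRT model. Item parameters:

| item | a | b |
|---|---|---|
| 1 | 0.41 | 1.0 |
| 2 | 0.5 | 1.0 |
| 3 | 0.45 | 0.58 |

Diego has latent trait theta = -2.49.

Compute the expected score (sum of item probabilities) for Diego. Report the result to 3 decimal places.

P(theta) = 1 / (1 + exp(−a(theta − b)))
P_1 = 1/(1+e^{1.4309}) = 0.1930
P_2 = 1/(1+e^{1.7450}) = 0.1487
P_3 = 1/(1+e^{1.3815}) = 0.2008
E[score] = 0.1930 + 0.1487 + 0.2008 = 0.5424

0.542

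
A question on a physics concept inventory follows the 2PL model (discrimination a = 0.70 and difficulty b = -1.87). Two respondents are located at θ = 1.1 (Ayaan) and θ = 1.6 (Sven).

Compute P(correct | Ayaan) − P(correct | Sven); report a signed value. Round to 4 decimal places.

P(θ) = 1 / (1 + exp(−a(θ − b)))
P(Ayaan) = 0.8888  [exponent 2.0790]
P(Sven) = 0.9190  [exponent 2.4290]
Difference = 0.8888 − 0.9190 = -0.0302

-0.0302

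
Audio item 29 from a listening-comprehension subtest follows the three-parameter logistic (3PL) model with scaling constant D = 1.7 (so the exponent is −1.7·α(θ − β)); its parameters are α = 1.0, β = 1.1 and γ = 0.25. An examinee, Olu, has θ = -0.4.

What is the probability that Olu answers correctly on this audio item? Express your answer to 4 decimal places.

P(θ) = γ + (1 − γ) · 1 / (1 + exp(−D·α(θ − β)))
Exponent: 1.7 × 1.0 × (-0.4 − 1.1) = -2.5500
1/(1 + e^{2.5500}) = 0.0724
P = 0.25 + 0.75 × 0.0724 = 0.3043

0.3043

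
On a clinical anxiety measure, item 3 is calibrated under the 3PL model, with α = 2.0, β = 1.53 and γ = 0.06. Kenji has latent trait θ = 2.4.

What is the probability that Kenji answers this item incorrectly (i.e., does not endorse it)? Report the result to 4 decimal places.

0.1404

P(θ) = γ + (1 − γ) · 1 / (1 + exp(−α(θ − β)))
Exponent: 2.0 × (2.4 − 1.53) = 1.7400
1/(1 + e^{-1.7400}) = 0.8507
P = 0.06 + 0.94 × 0.8507 = 0.8596
P(incorrect) = 1 − 0.8596 = 0.1404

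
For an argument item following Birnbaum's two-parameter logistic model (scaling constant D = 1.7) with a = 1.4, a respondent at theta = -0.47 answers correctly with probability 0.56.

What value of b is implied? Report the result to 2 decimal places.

P(theta) = 1 / (1 + exp(−D·a(theta − b)))
logit(0.56) = ln(0.56/0.44) = 0.2412
b = theta − logit/(1.7·a) = -0.47 − 0.2412/2.3800 = -0.5713

-0.57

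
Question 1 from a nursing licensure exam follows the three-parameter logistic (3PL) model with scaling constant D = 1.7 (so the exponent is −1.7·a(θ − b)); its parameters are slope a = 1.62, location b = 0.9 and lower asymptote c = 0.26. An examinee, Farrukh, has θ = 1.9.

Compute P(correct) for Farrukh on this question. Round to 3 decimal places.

P(θ) = c + (1 − c) · 1 / (1 + exp(−D·a(θ − b)))
Exponent: 1.7 × 1.62 × (1.9 − 0.9) = 2.7540
1/(1 + e^{-2.7540}) = 0.9401
P = 0.26 + 0.74 × 0.9401 = 0.9557

0.956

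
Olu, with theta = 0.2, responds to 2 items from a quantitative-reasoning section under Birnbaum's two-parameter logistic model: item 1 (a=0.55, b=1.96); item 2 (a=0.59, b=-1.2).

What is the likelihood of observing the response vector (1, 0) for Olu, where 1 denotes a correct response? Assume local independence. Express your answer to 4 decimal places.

P(theta) = 1 / (1 + exp(−a(theta − b)))
P_1 = 1/(1+e^{0.9680}) = 0.2753
P_2 = 1/(1+e^{-0.8260}) = 0.6955
L = P_1 × (1−P_2) = 0.2753 × 0.3045 = 0.08382

0.0838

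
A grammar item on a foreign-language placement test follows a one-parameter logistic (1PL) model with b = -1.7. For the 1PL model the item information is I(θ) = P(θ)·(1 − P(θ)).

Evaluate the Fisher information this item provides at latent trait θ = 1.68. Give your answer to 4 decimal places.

0.0318

P = 1/(1+e^{-3.3800}) = 0.9671
P(1−P) = 0.9671 × 0.0329 = 0.0318
I = P(1−P) = 0.03184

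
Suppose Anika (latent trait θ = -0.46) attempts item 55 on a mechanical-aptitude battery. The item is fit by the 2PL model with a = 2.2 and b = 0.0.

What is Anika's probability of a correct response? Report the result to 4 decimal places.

0.2666

P(θ) = 1 / (1 + exp(−a(θ − b)))
Exponent: 2.2 × (-0.46 − 0.0) = -1.0120
1/(1 + e^{1.0120}) = 0.2666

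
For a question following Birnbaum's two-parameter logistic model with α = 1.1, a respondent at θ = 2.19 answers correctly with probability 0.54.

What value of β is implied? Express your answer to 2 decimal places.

P(θ) = 1 / (1 + exp(−α(θ − β)))
logit(0.54) = ln(0.54/0.46) = 0.1603
β = θ − logit/(α) = 2.19 − 0.1603/1.1000 = 2.0442

2.04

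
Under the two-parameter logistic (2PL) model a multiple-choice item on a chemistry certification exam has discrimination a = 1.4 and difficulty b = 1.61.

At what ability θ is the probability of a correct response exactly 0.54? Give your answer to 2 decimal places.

1.72

P(θ) = 1 / (1 + exp(−a(θ − b)))
logit = ln(0.5400/0.4600) = 0.1603
θ = b + logit/(a) = 1.61 + 0.1603/1.4000 = 1.7245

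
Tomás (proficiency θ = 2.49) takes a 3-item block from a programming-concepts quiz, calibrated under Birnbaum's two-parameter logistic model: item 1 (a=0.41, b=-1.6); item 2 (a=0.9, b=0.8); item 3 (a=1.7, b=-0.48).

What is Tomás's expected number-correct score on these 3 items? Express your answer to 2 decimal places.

P(θ) = 1 / (1 + exp(−a(θ − b)))
P_1 = 1/(1+e^{-1.6769}) = 0.8425
P_2 = 1/(1+e^{-1.5210}) = 0.8207
P_3 = 1/(1+e^{-5.0490}) = 0.9936
E[score] = 0.8425 + 0.8207 + 0.9936 = 2.6568

2.66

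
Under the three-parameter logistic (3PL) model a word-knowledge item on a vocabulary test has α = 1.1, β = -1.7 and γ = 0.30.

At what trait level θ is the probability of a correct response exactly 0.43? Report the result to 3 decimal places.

-3.044

P(θ) = γ + (1 − γ) · 1 / (1 + exp(−α(θ − β)))
Remove guessing floor: (0.43 − 0.30)/(1 − 0.30) = 0.1857
logit = ln(0.1857/0.8143) = -1.4781
θ = β + logit/(α) = -1.7 + (-1.4781)/1.1000 = -3.0437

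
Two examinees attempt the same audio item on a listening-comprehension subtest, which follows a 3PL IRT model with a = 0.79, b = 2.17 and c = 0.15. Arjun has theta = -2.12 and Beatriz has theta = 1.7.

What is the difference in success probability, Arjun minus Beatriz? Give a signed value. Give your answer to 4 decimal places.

P(theta) = c + (1 − c) · 1 / (1 + exp(−a(theta − b)))
P(Arjun) = 0.1777  [exponent -3.3891]
P(Beatriz) = 0.4970  [exponent -0.3713]
Difference = 0.1777 − 0.4970 = -0.3193

-0.3193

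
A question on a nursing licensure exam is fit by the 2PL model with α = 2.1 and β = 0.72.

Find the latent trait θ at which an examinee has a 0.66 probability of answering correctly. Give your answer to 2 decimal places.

P(θ) = 1 / (1 + exp(−α(θ − β)))
logit = ln(0.6600/0.3400) = 0.6633
θ = β + logit/(α) = 0.72 + 0.6633/2.1000 = 1.0359

1.04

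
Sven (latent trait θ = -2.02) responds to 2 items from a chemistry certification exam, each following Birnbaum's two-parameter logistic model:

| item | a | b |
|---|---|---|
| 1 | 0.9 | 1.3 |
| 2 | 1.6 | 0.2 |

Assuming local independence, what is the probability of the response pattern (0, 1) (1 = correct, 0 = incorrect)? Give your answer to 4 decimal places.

P(θ) = 1 / (1 + exp(−a(θ − b)))
P_1 = 1/(1+e^{2.9880}) = 0.0480
P_2 = 1/(1+e^{3.5520}) = 0.0279
L = (1−P_1) × P_2 = 0.9520 × 0.0279 = 0.02653

0.0265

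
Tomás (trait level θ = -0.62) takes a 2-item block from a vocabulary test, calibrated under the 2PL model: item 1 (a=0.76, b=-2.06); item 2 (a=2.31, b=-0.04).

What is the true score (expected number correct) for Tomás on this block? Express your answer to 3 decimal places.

P(θ) = 1 / (1 + exp(−a(θ − b)))
P_1 = 1/(1+e^{-1.0944}) = 0.7492
P_2 = 1/(1+e^{1.3398}) = 0.2075
E[score] = 0.7492 + 0.2075 = 0.9568

0.957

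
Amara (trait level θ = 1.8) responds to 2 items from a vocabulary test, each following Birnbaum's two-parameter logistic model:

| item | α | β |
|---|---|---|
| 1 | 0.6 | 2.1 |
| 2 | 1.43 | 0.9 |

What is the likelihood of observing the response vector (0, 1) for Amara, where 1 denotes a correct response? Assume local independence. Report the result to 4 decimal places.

P(θ) = 1 / (1 + exp(−α(θ − β)))
P_1 = 1/(1+e^{0.1800}) = 0.4551
P_2 = 1/(1+e^{-1.2870}) = 0.7836
L = (1−P_1) × P_2 = 0.5449 × 0.7836 = 0.42699

0.4270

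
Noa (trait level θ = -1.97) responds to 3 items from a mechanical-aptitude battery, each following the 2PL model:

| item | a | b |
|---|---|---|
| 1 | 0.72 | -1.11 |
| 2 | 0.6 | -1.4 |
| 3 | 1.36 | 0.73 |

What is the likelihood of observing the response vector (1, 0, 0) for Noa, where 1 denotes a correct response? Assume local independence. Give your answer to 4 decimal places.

0.1995

P(θ) = 1 / (1 + exp(−a(θ − b)))
P_1 = 1/(1+e^{0.6192}) = 0.3500
P_2 = 1/(1+e^{0.3420}) = 0.4153
P_3 = 1/(1+e^{3.6720}) = 0.0248
L = P_1 × (1−P_2) × (1−P_3) = 0.3500 × 0.5847 × 0.9752 = 0.19954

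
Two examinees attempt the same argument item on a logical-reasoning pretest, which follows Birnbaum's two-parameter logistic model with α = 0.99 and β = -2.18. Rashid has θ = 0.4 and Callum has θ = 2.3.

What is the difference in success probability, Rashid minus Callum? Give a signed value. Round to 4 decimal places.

P(θ) = 1 / (1 + exp(−α(θ − β)))
P(Rashid) = 0.9279  [exponent 2.5542]
P(Callum) = 0.9883  [exponent 4.4352]
Difference = 0.9279 − 0.9883 = -0.0604

-0.0604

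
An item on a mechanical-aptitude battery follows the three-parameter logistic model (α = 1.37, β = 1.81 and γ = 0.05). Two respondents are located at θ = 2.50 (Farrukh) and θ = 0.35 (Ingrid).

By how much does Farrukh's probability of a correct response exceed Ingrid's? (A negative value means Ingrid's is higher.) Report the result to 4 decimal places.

0.5709

P(θ) = γ + (1 − γ) · 1 / (1 + exp(−α(θ − β)))
P(Farrukh) = 0.7342  [exponent 0.9453]
P(Ingrid) = 0.1632  [exponent -2.0002]
Difference = 0.7342 − 0.1632 = 0.5709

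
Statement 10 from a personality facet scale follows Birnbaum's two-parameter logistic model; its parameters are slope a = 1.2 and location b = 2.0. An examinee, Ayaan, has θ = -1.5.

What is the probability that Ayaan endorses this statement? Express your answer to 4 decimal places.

P(θ) = 1 / (1 + exp(−a(θ − b)))
Exponent: 1.2 × (-1.5 − 2.0) = -4.2000
1/(1 + e^{4.2000}) = 0.0148

0.0148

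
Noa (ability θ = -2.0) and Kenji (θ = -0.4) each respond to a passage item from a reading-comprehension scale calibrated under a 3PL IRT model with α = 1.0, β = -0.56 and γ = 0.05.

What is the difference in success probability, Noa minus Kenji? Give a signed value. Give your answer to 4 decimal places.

-0.3310

P(θ) = γ + (1 − γ) · 1 / (1 + exp(−α(θ − β)))
P(Noa) = 0.2320  [exponent -1.4400]
P(Kenji) = 0.5629  [exponent 0.1600]
Difference = 0.2320 − 0.5629 = -0.3310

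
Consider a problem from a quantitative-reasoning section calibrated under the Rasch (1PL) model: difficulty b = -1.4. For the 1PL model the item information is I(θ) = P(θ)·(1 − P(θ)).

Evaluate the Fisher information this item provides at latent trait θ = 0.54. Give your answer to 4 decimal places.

0.1099

P = 1/(1+e^{-1.9400}) = 0.8744
P(1−P) = 0.8744 × 0.1256 = 0.1099
I = P(1−P) = 0.10986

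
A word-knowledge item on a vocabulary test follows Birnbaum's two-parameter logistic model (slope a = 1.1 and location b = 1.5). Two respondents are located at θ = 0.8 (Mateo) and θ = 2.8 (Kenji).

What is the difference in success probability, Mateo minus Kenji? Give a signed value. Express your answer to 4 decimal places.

P(θ) = 1 / (1 + exp(−a(θ − b)))
P(Mateo) = 0.3165  [exponent -0.7700]
P(Kenji) = 0.8069  [exponent 1.4300]
Difference = 0.3165 − 0.8069 = -0.4904

-0.4904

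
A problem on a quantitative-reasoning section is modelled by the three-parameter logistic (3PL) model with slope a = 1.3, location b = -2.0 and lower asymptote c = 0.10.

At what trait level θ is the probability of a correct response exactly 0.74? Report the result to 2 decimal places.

P(θ) = c + (1 − c) · 1 / (1 + exp(−a(θ − b)))
Remove guessing floor: (0.74 − 0.10)/(1 − 0.10) = 0.7111
logit = ln(0.7111/0.2889) = 0.9008
θ = b + logit/(a) = -2.0 + 0.9008/1.3000 = -1.3071

-1.31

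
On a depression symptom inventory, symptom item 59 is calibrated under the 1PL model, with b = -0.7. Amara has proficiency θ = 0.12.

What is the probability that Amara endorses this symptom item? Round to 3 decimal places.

P(θ) = 1 / (1 + exp(−(θ − b)))
Exponent: (0.12 − (-0.7)) = 0.8200
1/(1 + e^{-0.8200}) = 0.6942
P = 0.6942

0.694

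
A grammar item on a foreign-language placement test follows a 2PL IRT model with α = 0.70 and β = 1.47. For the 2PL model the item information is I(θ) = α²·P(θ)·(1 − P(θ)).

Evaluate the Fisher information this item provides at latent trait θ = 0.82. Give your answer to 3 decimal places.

P = 1/(1+e^{0.4550}) = 0.3882
P(1−P) = 0.3882 × 0.6118 = 0.2375
I = α² × P(1−P) = 0.70² × 0.2375 = 0.11637

0.116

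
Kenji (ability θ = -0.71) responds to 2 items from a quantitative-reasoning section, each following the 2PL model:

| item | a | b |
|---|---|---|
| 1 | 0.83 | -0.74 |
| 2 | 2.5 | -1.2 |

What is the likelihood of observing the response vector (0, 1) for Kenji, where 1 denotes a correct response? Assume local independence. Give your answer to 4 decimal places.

0.3817

P(θ) = 1 / (1 + exp(−a(θ − b)))
P_1 = 1/(1+e^{-0.0249}) = 0.5062
P_2 = 1/(1+e^{-1.2250}) = 0.7729
L = (1−P_1) × P_2 = 0.4938 × 0.7729 = 0.38166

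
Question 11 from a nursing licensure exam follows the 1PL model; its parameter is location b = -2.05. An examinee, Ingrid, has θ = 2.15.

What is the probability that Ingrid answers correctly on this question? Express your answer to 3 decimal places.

P(θ) = 1 / (1 + exp(−(θ − b)))
Exponent: (2.15 − (-2.05)) = 4.2000
1/(1 + e^{-4.2000}) = 0.9852
P = 0.9852

0.985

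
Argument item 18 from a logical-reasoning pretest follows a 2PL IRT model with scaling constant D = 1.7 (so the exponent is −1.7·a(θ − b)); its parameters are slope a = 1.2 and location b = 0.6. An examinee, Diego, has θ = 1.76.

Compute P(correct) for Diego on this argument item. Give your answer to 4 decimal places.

0.9142

P(θ) = 1 / (1 + exp(−D·a(θ − b)))
Exponent: 1.7 × 1.2 × (1.76 − 0.6) = 2.3664
1/(1 + e^{-2.3664}) = 0.9142
P = 0.9142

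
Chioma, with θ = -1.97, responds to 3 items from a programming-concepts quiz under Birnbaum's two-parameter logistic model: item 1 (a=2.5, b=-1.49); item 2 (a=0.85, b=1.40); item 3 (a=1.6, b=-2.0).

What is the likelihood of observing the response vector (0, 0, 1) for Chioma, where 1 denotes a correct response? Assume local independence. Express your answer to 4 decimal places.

P(θ) = 1 / (1 + exp(−a(θ − b)))
P_1 = 1/(1+e^{1.2000}) = 0.2315
P_2 = 1/(1+e^{2.8645}) = 0.0539
P_3 = 1/(1+e^{-0.0480}) = 0.5120
L = (1−P_1) × (1−P_2) × P_3 = 0.7685 × 0.9461 × 0.5120 = 0.37226

0.3723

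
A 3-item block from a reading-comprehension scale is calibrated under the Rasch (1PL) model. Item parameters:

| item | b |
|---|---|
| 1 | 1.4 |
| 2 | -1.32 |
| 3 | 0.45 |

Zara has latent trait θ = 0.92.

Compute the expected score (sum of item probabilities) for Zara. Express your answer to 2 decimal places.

1.90

P(θ) = 1 / (1 + exp(−(θ − b)))
P_1 = 1/(1+e^{0.4800}) = 0.3823
P_2 = 1/(1+e^{-2.2400}) = 0.9038
P_3 = 1/(1+e^{-0.4700}) = 0.6154
E[score] = 0.3823 + 0.9038 + 0.6154 = 1.9014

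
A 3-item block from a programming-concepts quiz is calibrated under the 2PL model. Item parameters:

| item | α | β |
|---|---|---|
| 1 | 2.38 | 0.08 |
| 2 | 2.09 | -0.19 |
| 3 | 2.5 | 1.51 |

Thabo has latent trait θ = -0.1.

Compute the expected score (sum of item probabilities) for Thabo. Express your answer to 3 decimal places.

P(θ) = 1 / (1 + exp(−α(θ − β)))
P_1 = 1/(1+e^{0.4284}) = 0.3945
P_2 = 1/(1+e^{-0.1881}) = 0.5469
P_3 = 1/(1+e^{4.0250}) = 0.0175
E[score] = 0.3945 + 0.5469 + 0.0175 = 0.9589

0.959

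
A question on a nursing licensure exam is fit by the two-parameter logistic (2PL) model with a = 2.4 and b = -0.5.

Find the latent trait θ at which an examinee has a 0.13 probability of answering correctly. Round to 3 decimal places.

P(θ) = 1 / (1 + exp(−a(θ − b)))
logit = ln(0.1300/0.8700) = -1.9010
θ = b + logit/(a) = -0.5 + (-1.9010)/2.4000 = -1.2921

-1.292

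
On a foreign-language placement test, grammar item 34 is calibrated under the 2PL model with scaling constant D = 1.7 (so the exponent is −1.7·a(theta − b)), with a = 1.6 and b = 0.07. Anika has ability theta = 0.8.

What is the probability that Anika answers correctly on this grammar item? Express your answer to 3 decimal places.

P(theta) = 1 / (1 + exp(−D·a(theta − b)))
Exponent: 1.7 × 1.6 × (0.8 − 0.07) = 1.9856
1/(1 + e^{-1.9856}) = 0.8793
P = 0.8793

0.879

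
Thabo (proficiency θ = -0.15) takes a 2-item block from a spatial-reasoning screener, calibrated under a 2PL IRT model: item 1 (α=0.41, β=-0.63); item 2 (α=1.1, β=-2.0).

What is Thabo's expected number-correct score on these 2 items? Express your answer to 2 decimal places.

P(θ) = 1 / (1 + exp(−α(θ − β)))
P_1 = 1/(1+e^{-0.1968}) = 0.5490
P_2 = 1/(1+e^{-2.0350}) = 0.8844
E[score] = 0.5490 + 0.8844 = 1.4335

1.43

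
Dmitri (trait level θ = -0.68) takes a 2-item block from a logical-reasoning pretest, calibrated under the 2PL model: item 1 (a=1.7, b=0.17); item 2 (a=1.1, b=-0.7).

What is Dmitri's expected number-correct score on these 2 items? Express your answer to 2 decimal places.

0.70

P(θ) = 1 / (1 + exp(−a(θ − b)))
P_1 = 1/(1+e^{1.4450}) = 0.1908
P_2 = 1/(1+e^{-0.0220}) = 0.5055
E[score] = 0.1908 + 0.5055 = 0.6963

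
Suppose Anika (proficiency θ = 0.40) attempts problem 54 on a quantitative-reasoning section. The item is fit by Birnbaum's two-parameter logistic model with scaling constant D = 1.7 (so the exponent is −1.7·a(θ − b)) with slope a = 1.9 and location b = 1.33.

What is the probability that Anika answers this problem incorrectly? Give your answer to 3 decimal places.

P(θ) = 1 / (1 + exp(−D·a(θ − b)))
Exponent: 1.7 × 1.9 × (0.40 − 1.33) = -3.0039
1/(1 + e^{3.0039}) = 0.0472
P = 0.0472
P(incorrect) = 1 − 0.0472 = 0.9528

0.953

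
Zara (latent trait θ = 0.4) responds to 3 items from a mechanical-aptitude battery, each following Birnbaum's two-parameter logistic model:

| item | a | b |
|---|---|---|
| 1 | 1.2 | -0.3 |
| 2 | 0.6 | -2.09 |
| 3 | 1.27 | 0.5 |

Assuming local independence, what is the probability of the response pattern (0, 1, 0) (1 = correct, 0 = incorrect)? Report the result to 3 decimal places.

0.131

P(θ) = 1 / (1 + exp(−a(θ − b)))
P_1 = 1/(1+e^{-0.8400}) = 0.6985
P_2 = 1/(1+e^{-1.4940}) = 0.8167
P_3 = 1/(1+e^{0.1270}) = 0.4683
L = (1−P_1) × P_2 × (1−P_3) = 0.3015 × 0.8167 × 0.5317 = 0.13094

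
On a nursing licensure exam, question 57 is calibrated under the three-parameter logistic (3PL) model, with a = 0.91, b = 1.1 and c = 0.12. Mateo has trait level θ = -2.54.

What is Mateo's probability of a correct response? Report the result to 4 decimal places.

0.1509

P(θ) = c + (1 − c) · 1 / (1 + exp(−a(θ − b)))
Exponent: 0.91 × (-2.54 − 1.1) = -3.3124
1/(1 + e^{3.3124}) = 0.0351
P = 0.12 + 0.88 × 0.0351 = 0.1509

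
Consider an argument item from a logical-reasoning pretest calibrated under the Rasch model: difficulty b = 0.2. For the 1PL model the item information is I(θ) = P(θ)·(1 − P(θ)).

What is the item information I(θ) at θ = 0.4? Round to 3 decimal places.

0.248

P = 1/(1+e^{-0.2000}) = 0.5498
P(1−P) = 0.5498 × 0.4502 = 0.2475
I = P(1−P) = 0.24752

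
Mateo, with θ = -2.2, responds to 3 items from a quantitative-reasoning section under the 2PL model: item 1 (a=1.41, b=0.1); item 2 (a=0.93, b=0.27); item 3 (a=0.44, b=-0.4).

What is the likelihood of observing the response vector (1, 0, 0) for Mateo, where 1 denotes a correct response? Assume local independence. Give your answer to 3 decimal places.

0.024

P(θ) = 1 / (1 + exp(−a(θ − b)))
P_1 = 1/(1+e^{3.2430}) = 0.0376
P_2 = 1/(1+e^{2.2971}) = 0.0914
P_3 = 1/(1+e^{0.7920}) = 0.3117
L = P_1 × (1−P_2) × (1−P_3) = 0.0376 × 0.9086 × 0.6883 = 0.02350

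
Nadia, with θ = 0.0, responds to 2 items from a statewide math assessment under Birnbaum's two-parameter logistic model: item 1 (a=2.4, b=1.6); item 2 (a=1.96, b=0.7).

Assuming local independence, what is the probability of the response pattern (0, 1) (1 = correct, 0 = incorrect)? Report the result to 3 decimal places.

P(θ) = 1 / (1 + exp(−a(θ − b)))
P_1 = 1/(1+e^{3.8400}) = 0.0210
P_2 = 1/(1+e^{1.3720}) = 0.2023
L = (1−P_1) × P_2 = 0.9790 × 0.2023 = 0.19804

0.198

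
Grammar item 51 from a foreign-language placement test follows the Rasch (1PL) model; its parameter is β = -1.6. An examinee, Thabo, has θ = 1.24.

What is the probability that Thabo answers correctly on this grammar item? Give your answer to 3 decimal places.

P(θ) = 1 / (1 + exp(−(θ − β)))
Exponent: (1.24 − (-1.6)) = 2.8400
1/(1 + e^{-2.8400}) = 0.9448
P = 0.9448

0.945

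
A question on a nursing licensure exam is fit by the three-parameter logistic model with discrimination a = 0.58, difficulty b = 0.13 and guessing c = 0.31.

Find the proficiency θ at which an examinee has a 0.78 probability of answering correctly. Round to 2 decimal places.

P(θ) = c + (1 − c) · 1 / (1 + exp(−a(θ − b)))
Remove guessing floor: (0.78 − 0.31)/(1 − 0.31) = 0.6812
logit = ln(0.6812/0.3188) = 0.7591
θ = b + logit/(a) = 0.13 + 0.7591/0.5800 = 1.4388

1.44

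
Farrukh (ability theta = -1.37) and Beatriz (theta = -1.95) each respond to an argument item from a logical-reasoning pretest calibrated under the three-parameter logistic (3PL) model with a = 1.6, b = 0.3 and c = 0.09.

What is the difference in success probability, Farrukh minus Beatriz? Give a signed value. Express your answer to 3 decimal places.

0.035

P(theta) = c + (1 − c) · 1 / (1 + exp(−a(theta − b)))
P(Farrukh) = 0.1488  [exponent -2.6720]
P(Beatriz) = 0.1142  [exponent -3.6000]
Difference = 0.1488 − 0.1142 = 0.0346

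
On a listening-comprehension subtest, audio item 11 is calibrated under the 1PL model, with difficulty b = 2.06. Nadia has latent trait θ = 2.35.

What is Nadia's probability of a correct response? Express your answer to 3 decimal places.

0.572

P(θ) = 1 / (1 + exp(−(θ − b)))
Exponent: (2.35 − 2.06) = 0.2900
1/(1 + e^{-0.2900}) = 0.5720
P = 0.5720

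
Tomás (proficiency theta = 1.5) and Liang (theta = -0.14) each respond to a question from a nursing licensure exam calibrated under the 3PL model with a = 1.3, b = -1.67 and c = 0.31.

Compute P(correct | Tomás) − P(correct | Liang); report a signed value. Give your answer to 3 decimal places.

0.072

P(theta) = c + (1 − c) · 1 / (1 + exp(−a(theta − b)))
P(Tomás) = 0.9890  [exponent 4.1210]
P(Liang) = 0.9169  [exponent 1.9890]
Difference = 0.9890 − 0.9169 = 0.0720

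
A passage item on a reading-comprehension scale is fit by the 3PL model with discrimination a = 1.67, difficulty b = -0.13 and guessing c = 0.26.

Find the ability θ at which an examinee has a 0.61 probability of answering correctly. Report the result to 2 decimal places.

P(θ) = c + (1 − c) · 1 / (1 + exp(−a(θ − b)))
Remove guessing floor: (0.61 − 0.26)/(1 − 0.26) = 0.4730
logit = ln(0.4730/0.5270) = -0.1082
θ = b + logit/(a) = -0.13 + (-0.1082)/1.6700 = -0.1948

-0.19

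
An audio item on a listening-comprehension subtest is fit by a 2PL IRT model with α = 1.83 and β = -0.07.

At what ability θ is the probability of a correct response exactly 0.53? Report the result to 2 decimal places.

0.00

P(θ) = 1 / (1 + exp(−α(θ − β)))
logit = ln(0.5300/0.4700) = 0.1201
θ = β + logit/(α) = -0.07 + 0.1201/1.8300 = -0.0043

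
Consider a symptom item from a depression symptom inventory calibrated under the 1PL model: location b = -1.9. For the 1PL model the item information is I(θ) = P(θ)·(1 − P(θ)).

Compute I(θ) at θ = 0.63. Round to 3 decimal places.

0.068

P = 1/(1+e^{-2.5300}) = 0.9262
P(1−P) = 0.9262 × 0.0738 = 0.0683
I = P(1−P) = 0.06834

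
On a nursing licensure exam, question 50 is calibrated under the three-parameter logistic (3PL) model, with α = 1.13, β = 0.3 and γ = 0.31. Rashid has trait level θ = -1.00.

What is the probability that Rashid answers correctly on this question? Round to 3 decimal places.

0.439

P(θ) = γ + (1 − γ) · 1 / (1 + exp(−α(θ − β)))
Exponent: 1.13 × (-1.00 − 0.3) = -1.4690
1/(1 + e^{1.4690}) = 0.1871
P = 0.31 + 0.69 × 0.1871 = 0.4391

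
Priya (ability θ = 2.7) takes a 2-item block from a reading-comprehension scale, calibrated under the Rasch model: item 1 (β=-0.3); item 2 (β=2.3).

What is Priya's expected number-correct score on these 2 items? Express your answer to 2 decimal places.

P(θ) = 1 / (1 + exp(−(θ − β)))
P_1 = 1/(1+e^{-3.0000}) = 0.9526
P_2 = 1/(1+e^{-0.4000}) = 0.5987
E[score] = 0.9526 + 0.5987 = 1.5513

1.55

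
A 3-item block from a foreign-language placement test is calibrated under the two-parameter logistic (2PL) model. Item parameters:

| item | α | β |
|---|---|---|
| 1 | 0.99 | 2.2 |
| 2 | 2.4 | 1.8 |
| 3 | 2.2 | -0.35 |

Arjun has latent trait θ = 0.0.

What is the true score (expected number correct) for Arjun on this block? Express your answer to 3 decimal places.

P(θ) = 1 / (1 + exp(−α(θ − β)))
P_1 = 1/(1+e^{2.1780}) = 0.1017
P_2 = 1/(1+e^{4.3200}) = 0.0131
P_3 = 1/(1+e^{-0.7700}) = 0.6835
E[score] = 0.1017 + 0.0131 + 0.6835 = 0.7984

0.798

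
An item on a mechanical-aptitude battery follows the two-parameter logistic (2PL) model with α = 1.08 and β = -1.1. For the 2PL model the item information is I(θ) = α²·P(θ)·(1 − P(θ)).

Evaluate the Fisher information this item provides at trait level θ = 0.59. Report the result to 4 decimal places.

P = 1/(1+e^{-1.8252}) = 0.8612
P(1−P) = 0.8612 × 0.1388 = 0.1195
I = α² × P(1−P) = 1.08² × 0.1195 = 0.13943

0.1394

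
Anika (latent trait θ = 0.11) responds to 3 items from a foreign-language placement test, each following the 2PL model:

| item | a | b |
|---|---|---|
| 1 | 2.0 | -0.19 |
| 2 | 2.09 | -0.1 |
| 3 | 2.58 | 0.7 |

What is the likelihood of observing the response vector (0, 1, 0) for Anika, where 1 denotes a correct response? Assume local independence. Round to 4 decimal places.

0.1768

P(θ) = 1 / (1 + exp(−a(θ − b)))
P_1 = 1/(1+e^{-0.6000}) = 0.6457
P_2 = 1/(1+e^{-0.4389}) = 0.6080
P_3 = 1/(1+e^{1.5222}) = 0.1791
L = (1−P_1) × P_2 × (1−P_3) = 0.3543 × 0.6080 × 0.8209 = 0.17685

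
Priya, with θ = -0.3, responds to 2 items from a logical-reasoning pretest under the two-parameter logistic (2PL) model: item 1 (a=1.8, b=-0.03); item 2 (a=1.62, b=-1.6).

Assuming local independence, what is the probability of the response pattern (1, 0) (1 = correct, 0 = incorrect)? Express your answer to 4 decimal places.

P(θ) = 1 / (1 + exp(−a(θ − b)))
P_1 = 1/(1+e^{0.4860}) = 0.3808
P_2 = 1/(1+e^{-2.1060}) = 0.8915
L = P_1 × (1−P_2) = 0.3808 × 0.1085 = 0.04133

0.0413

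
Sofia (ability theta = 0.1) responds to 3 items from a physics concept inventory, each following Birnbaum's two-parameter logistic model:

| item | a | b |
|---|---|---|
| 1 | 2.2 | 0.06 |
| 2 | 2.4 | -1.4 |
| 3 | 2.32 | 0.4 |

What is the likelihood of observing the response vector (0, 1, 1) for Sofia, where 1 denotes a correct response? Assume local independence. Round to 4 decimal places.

0.1548

P(theta) = 1 / (1 + exp(−a(theta − b)))
P_1 = 1/(1+e^{-0.0880}) = 0.5220
P_2 = 1/(1+e^{-3.6000}) = 0.9734
P_3 = 1/(1+e^{0.6960}) = 0.3327
L = (1−P_1) × P_2 × P_3 = 0.4780 × 0.9734 × 0.3327 = 0.15481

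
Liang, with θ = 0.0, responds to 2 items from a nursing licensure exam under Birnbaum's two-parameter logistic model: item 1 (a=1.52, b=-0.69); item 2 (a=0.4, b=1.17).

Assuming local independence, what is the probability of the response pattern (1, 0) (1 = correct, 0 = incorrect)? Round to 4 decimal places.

P(θ) = 1 / (1 + exp(−a(θ − b)))
P_1 = 1/(1+e^{-1.0488}) = 0.7405
P_2 = 1/(1+e^{0.4680}) = 0.3851
L = P_1 × (1−P_2) = 0.7405 × 0.6149 = 0.45537

0.4554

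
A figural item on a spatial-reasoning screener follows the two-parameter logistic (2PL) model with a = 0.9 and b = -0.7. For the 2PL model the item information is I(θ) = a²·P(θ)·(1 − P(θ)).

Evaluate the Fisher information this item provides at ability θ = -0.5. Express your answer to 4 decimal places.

0.2009

P = 1/(1+e^{-0.1800}) = 0.5449
P(1−P) = 0.5449 × 0.4551 = 0.2480
I = a² × P(1−P) = 0.9² × 0.2480 = 0.20087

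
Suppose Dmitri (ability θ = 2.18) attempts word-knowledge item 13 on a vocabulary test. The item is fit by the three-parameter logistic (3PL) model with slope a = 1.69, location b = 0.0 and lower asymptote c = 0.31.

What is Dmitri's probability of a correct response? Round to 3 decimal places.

P(θ) = c + (1 − c) · 1 / (1 + exp(−a(θ − b)))
Exponent: 1.69 × (2.18 − 0.0) = 3.6842
1/(1 + e^{-3.6842}) = 0.9755
P = 0.31 + 0.69 × 0.9755 = 0.9831

0.983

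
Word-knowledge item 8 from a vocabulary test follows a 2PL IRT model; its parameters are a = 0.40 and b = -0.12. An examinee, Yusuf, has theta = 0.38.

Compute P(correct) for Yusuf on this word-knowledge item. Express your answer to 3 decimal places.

P(theta) = 1 / (1 + exp(−a(theta − b)))
Exponent: 0.40 × (0.38 − (-0.12)) = 0.2000
1/(1 + e^{-0.2000}) = 0.5498

0.550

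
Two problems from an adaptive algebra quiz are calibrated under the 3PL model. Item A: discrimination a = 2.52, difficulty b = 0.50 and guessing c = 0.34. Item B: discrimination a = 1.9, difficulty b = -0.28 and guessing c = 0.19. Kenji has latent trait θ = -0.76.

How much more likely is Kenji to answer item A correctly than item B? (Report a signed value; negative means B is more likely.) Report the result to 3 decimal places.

-0.056

P(θ) = c + (1 − c) · 1 / (1 + exp(−a(θ − b)))
P_A = 0.3665
P_B = 0.4221
P_A − P_B = -0.0557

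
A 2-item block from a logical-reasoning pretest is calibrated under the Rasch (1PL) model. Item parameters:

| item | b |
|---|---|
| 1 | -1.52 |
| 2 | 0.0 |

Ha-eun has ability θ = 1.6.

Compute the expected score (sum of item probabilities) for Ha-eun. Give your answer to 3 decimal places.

1.790

P(θ) = 1 / (1 + exp(−(θ − b)))
P_1 = 1/(1+e^{-3.1200}) = 0.9577
P_2 = 1/(1+e^{-1.6000}) = 0.8320
E[score] = 0.9577 + 0.8320 = 1.7897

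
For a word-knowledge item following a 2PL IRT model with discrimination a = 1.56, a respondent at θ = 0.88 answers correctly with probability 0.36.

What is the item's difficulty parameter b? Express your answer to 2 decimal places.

P(θ) = 1 / (1 + exp(−a(θ − b)))
logit(0.36) = ln(0.36/0.64) = -0.5754
b = θ − logit/(a) = 0.88 − (-0.5754)/1.5600 = 1.2488

1.25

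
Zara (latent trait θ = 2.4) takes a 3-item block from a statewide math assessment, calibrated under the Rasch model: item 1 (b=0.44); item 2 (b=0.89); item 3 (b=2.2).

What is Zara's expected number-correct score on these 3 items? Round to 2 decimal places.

2.25

P(θ) = 1 / (1 + exp(−(θ − b)))
P_1 = 1/(1+e^{-1.9600}) = 0.8765
P_2 = 1/(1+e^{-1.5100}) = 0.8191
P_3 = 1/(1+e^{-0.2000}) = 0.5498
E[score] = 0.8765 + 0.8191 + 0.5498 = 2.2454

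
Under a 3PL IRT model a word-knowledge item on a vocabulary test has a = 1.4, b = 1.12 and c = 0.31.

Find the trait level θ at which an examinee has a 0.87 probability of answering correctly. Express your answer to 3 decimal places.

2.163

P(θ) = c + (1 − c) · 1 / (1 + exp(−a(θ − b)))
Remove guessing floor: (0.87 − 0.31)/(1 − 0.31) = 0.8116
logit = ln(0.8116/0.1884) = 1.4604
θ = b + logit/(a) = 1.12 + 1.4604/1.4000 = 2.1631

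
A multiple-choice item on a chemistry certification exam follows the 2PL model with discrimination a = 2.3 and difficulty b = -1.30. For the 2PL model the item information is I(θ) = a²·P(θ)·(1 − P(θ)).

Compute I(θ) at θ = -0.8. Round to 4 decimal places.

P = 1/(1+e^{-1.1500}) = 0.7595
P(1−P) = 0.7595 × 0.2405 = 0.1827
I = a² × P(1−P) = 2.3² × 0.1827 = 0.96624

0.9662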